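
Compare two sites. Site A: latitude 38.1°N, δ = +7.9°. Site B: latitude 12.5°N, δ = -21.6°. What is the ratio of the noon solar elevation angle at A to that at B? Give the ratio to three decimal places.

A: 90° − |38.1 − (7.9)| = 59.80°.
B: 90° − |12.5 − (-21.6)| = 55.90°.
Ratio A/B = 59.8000 / 55.9000 = 1.0698.

1.070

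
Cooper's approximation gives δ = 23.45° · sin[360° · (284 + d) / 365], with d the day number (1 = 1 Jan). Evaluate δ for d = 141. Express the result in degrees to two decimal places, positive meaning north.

360 × (284 + 141) / 365 = 419.178°; sin(419.178°) = 0.8588.
δ = 23.45 × 0.8588 = 20.139° ≈ +20.14°.

+20.14°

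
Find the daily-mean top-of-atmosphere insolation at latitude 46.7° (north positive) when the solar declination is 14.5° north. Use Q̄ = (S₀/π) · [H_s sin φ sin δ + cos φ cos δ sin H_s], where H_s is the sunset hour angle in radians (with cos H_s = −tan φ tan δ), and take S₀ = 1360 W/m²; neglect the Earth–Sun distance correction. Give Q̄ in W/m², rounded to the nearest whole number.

422 W/m²

cos H_s = −tan(46.7°) · tan(14.5°) = -0.2744, so H_s = arccos(-0.2744) = 105.93°. In radians, H_s = 1.8488.
H_s sin φ sin δ = 1.8488 × 0.7278 × 0.2504 = 0.3369.
cos φ cos δ sin H_s = 0.6858 × 0.9681 × 0.9616 = 0.6384.
Q̄ = (1360/π) × (0.3369 + 0.6384) = 432.90 × 0.9753 = 422.21 W/m².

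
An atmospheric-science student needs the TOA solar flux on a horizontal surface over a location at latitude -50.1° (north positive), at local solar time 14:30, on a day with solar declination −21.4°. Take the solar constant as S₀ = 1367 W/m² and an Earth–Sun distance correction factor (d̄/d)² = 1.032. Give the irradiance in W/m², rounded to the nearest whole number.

Hour angle H = 15° × (14.5 − 12) = 37.50°.
cos θ_z = sin φ sin δ + cos φ cos δ cos H = (-0.7672)(-0.3649) + (0.6414)(0.9311)(0.7934) = 0.7538.
Top-of-atmosphere irradiance = S₀ (d̄/d)² cos θ_z = 1367 × 1.032 × 0.7538 = 1063.42 W/m².

1063 W/m²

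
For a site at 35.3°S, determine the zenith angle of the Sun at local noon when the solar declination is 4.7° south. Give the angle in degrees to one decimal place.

At local solar noon the hour angle is zero, so the zenith angle is |φ − δ| = |-35.3° − (-4.7°)| = 30.6°.

30.6°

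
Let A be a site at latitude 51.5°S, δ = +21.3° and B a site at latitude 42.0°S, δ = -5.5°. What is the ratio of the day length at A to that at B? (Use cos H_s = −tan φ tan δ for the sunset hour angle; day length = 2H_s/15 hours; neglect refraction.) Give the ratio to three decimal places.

A: H_s = arccos(−tan -51.5° · tan 21.3°) = 60.65°, so 2H_s/15 = 8.0867 h.
B: H_s = arccos(−tan -42.0° · tan -5.5°) = 94.97°, so 2H_s/15 = 12.6627 h.
Ratio A/B = 8.0867 / 12.6627 = 0.6386.

0.639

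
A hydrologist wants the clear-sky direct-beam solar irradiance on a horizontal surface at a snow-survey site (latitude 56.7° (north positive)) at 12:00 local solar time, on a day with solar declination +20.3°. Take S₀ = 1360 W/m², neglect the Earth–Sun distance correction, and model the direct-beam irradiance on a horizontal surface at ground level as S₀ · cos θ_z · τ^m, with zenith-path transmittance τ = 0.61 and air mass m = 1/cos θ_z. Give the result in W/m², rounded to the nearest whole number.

Hour angle H = 15° × (12 − 12) = 0.00°.
With φ = 56.7°, δ = 20.3°, H = 0.00°: sin φ sin δ = 0.2900, cos φ cos δ cos H = 0.5149, so cos θ_z = 0.8049.
Air mass m = 1/cos θ_z = 1/0.8049 = 1.242; τ^m = 0.61^1.242 = 0.5412.
Surface direct beam = 1360 × 0.8049 × 0.5412 = 592.43 W/m².

592 W/m²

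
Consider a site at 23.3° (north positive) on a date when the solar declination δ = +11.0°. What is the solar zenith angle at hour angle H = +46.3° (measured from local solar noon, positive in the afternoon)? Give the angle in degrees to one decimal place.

With φ = 23.3°, δ = 11.0°, H = 46.30°: sin φ sin δ = 0.0755, cos φ cos δ cos H = 0.6229, so cos θ_z = 0.6984.
θ_z = arccos(0.6984) = 45.70°.

45.7°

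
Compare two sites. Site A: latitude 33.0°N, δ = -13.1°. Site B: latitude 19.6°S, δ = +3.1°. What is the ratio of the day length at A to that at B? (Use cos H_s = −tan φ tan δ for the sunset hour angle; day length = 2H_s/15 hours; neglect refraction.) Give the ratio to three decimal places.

0.915

A: H_s = arccos(−tan 33.0° · tan -13.1°) = 81.31°, so 2H_s/15 = 10.8413 h.
B: H_s = arccos(−tan -19.6° · tan 3.1°) = 88.89°, so 2H_s/15 = 11.8520 h.
Ratio A/B = 10.8413 / 11.8520 = 0.9147.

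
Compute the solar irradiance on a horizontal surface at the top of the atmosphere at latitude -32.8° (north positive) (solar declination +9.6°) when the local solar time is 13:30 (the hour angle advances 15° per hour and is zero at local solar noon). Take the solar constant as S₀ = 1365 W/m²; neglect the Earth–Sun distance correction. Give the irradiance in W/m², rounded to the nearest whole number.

922 W/m²

Hour angle H = 15° × (13.5 − 12) = 22.50°.
With φ = -32.8°, δ = 9.6°, H = 22.50°: sin φ sin δ = -0.0903, cos φ cos δ cos H = 0.7657, so cos θ_z = 0.6754.
Top-of-atmosphere irradiance = S₀ cos θ_z = 1365 × 0.6754 = 921.92 W/m².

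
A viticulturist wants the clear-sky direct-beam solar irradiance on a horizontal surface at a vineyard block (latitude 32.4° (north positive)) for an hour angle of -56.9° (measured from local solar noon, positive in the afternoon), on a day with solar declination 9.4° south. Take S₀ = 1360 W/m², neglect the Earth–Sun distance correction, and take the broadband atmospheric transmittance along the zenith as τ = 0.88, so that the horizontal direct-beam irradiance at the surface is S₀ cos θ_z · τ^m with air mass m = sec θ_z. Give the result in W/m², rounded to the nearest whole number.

353 W/m²

With φ = 32.4°, δ = -9.4°, H = -56.90°: sin φ sin δ = -0.0875, cos φ cos δ cos H = 0.4549, so cos θ_z = 0.3674.
Air mass m = 1/cos θ_z = 1/0.3674 = 2.722; τ^m = 0.88^2.722 = 0.7061.
Surface direct beam = 1360 × 0.3674 × 0.7061 = 352.81 W/m².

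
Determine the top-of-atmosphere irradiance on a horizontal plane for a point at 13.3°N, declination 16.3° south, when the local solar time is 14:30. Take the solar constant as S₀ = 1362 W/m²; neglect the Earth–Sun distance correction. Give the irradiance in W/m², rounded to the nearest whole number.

Hour angle H = 15° × (14.5 − 12) = 37.50°.
cos θ_z = sin(13.3°) sin(-16.3°) + cos(13.3°) cos(-16.3°) cos(37.50°) = -0.0646 + 0.7410 = 0.6764.
Top-of-atmosphere irradiance = S₀ cos θ_z = 1362 × 0.6764 = 921.26 W/m².

921 W/m²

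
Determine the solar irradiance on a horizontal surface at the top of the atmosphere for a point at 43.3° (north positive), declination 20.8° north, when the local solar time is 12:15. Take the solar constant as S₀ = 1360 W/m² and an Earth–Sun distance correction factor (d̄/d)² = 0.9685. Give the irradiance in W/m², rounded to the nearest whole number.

Hour angle H = 15° × (12.25 − 12) = 3.75°.
With φ = 43.3°, δ = 20.8°, H = 3.75°: sin φ sin δ = 0.2435, cos φ cos δ cos H = 0.6789, so cos θ_z = 0.9224.
Top-of-atmosphere irradiance = S₀ (d̄/d)² cos θ_z = 1360 × 0.9685 × 0.9224 = 1214.95 W/m².

1215 W/m²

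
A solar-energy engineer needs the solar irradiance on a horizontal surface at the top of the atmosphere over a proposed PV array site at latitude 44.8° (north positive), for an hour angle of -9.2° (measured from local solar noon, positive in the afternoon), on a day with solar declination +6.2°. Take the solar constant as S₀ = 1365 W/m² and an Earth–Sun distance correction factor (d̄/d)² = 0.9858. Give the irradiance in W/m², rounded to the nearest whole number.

With φ = 44.8°, δ = 6.2°, H = -9.20°: sin φ sin δ = 0.0761, cos φ cos δ cos H = 0.6963, so cos θ_z = 0.7724.
Top-of-atmosphere irradiance = S₀ (d̄/d)² cos θ_z = 1365 × 0.9858 × 0.7724 = 1039.35 W/m².

1039 W/m²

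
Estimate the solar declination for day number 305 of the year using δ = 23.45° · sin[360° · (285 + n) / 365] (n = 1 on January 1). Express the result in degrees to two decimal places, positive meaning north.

-15.67°

360 × (285 + 305) / 365 = 581.918°; sin(581.918°) = -0.6681.
δ = 23.45 × -0.6681 = -15.667° ≈ -15.67°.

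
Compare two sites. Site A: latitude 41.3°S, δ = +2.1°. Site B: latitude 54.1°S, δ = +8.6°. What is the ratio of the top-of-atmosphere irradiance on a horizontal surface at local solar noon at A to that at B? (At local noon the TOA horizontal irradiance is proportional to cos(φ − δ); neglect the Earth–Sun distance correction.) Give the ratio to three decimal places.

1.584

A: cos θ_z = cos(-41.3° − (2.1°)) = 0.7266.
B: cos θ_z = cos(-54.1° − (8.6°)) = 0.4586.
Ratio A/B = 0.7266 / 0.4586 = 1.5844.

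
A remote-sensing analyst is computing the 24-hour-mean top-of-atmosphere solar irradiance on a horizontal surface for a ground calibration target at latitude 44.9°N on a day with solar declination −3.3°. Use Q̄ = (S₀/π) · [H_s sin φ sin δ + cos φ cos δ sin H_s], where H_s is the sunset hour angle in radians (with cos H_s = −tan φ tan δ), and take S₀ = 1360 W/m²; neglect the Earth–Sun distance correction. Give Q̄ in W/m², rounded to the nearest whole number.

279 W/m²

The sunset hour angle satisfies cos H_s = −tan φ tan δ = 0.0575, giving H_s = 86.70°. In radians, H_s = 1.5132.
H_s sin φ sin δ = 1.5132 × 0.7059 × -0.0576 = -0.0615.
cos φ cos δ sin H_s = 0.7083 × 0.9983 × 0.9983 = 0.7059.
Q̄ = (1360/π) × (-0.0615 + 0.7059) = 432.90 × 0.6444 = 278.96 W/m².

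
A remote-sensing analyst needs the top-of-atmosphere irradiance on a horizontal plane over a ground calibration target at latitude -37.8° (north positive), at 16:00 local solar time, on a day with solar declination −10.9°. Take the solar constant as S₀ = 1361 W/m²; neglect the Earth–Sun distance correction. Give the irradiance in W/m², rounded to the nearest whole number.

Hour angle H = 15° × (16 − 12) = 60.00°.
cos θ_z = sin φ sin δ + cos φ cos δ cos H = (-0.6129)(-0.1891) + (0.7902)(0.9820)(0.5000) = 0.5039.
Top-of-atmosphere irradiance = S₀ cos θ_z = 1361 × 0.5039 = 685.81 W/m².

686 W/m²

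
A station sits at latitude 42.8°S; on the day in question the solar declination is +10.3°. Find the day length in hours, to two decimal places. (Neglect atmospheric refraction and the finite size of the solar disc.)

The sunset hour angle satisfies cos H_s = −tan φ tan δ = 0.1683, giving H_s = 80.31°.
Day length = 2 H_s / 15° h⁻¹ = 160.62° / 15 = 10.708 h.

10.71 hours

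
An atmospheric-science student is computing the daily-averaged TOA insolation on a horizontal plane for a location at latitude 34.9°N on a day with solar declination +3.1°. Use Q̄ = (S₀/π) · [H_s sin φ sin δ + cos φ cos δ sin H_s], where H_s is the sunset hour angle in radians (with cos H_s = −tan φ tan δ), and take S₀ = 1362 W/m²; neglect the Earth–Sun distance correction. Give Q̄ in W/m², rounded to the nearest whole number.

The sunset hour angle satisfies cos H_s = −tan φ tan δ = -0.0378, giving H_s = 92.17°. In radians, H_s = 1.6087.
H_s sin φ sin δ = 1.6087 × 0.5721 × 0.0541 = 0.0498.
cos φ cos δ sin H_s = 0.8202 × 0.9985 × 0.9993 = 0.8184.
Q̄ = (1362/π) × (0.0498 + 0.8184) = 433.54 × 0.8682 = 376.40 W/m².

376 W/m²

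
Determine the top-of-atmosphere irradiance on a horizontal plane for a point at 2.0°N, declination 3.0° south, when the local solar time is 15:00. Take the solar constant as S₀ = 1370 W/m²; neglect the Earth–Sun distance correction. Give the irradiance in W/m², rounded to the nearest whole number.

964 W/m²

Hour angle H = 15° × (15 − 12) = 45.00°.
With φ = 2.0°, δ = -3.0°, H = 45.00°: sin φ sin δ = -0.0018, cos φ cos δ cos H = 0.7057, so cos θ_z = 0.7039.
Top-of-atmosphere irradiance = S₀ cos θ_z = 1370 × 0.7039 = 964.34 W/m².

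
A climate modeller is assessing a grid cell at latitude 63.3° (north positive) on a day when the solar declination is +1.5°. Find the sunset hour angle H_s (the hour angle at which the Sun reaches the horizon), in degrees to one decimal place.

93.0°

The sunset hour angle satisfies cos H_s = −tan φ tan δ = -0.0521, giving H_s = 92.99°.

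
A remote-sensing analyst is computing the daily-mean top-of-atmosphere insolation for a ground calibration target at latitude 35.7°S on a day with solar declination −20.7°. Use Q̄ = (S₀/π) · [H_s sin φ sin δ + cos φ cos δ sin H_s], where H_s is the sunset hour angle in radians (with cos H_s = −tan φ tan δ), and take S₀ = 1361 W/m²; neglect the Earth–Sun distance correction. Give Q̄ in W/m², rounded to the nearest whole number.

−tan φ tan δ = −(-0.7186)(-0.3779) = -0.2716; H_s = arccos(-0.2716) = 105.76°. In radians, H_s = 1.8459.
H_s sin φ sin δ = 1.8459 × -0.5835 × -0.3535 = 0.3807.
cos φ cos δ sin H_s = 0.8121 × 0.9354 × 0.9624 = 0.7311.
Q̄ = (1361/π) × (0.3807 + 0.7311) = 433.22 × 1.1118 = 481.65 W/m².

482 W/m²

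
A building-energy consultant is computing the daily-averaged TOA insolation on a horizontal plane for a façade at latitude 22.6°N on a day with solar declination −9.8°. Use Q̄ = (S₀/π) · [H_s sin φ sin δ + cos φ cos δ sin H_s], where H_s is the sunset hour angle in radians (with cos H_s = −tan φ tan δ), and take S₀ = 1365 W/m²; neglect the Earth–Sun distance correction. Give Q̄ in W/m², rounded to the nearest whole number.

The sunset hour angle satisfies cos H_s = −tan φ tan δ = 0.0719, giving H_s = 85.88°. In radians, H_s = 1.4989.
H_s sin φ sin δ = 1.4989 × 0.3843 × -0.1702 = -0.0980.
cos φ cos δ sin H_s = 0.9232 × 0.9854 × 0.9974 = 0.9074.
Q̄ = (1365/π) × (-0.0980 + 0.9074) = 434.49 × 0.8094 = 351.68 W/m².

352 W/m²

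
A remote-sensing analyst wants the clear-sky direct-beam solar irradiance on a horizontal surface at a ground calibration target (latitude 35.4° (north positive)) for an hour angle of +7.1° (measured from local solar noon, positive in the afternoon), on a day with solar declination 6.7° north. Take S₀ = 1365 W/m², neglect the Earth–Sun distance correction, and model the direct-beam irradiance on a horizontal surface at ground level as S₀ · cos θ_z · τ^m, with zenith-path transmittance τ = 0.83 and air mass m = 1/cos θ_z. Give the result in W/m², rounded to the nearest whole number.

cos θ_z = sin φ sin δ + cos φ cos δ cos H = (0.5793)(0.1167) + (0.8151)(0.9932)(0.9923) = 0.8709.
Air mass m = 1/cos θ_z = 1/0.8709 = 1.148; τ^m = 0.83^1.148 = 0.8074.
Surface direct beam = 1365 × 0.8709 × 0.8074 = 959.82 W/m².

960 W/m²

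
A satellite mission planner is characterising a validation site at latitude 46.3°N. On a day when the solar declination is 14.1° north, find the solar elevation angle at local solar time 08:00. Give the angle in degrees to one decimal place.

30.7°

Hour angle H = 15° × (8 − 12) = -60.00°.
cos θ_z = sin(46.3°) sin(14.1°) + cos(46.3°) cos(14.1°) cos(-60.00°) = 0.1761 + 0.3350 = 0.5111.
θ_z = arccos(0.5111) = 59.26°, so the elevation is 90° − 59.26° = 30.74°.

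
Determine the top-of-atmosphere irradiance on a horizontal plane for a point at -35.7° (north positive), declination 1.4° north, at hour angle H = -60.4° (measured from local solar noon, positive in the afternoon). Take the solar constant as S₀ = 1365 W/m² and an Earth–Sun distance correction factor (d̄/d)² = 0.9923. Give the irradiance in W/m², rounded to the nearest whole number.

524 W/m²

cos θ_z = sin(-35.7°) sin(1.4°) + cos(-35.7°) cos(1.4°) cos(-60.40°) = -0.0143 + 0.4010 = 0.3867.
Top-of-atmosphere irradiance = S₀ (d̄/d)² cos θ_z = 1365 × 0.9923 × 0.3867 = 523.78 W/m².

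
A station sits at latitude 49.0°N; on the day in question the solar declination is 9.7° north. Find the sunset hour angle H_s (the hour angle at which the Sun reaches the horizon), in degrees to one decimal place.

The sunset hour angle satisfies cos H_s = −tan φ tan δ = -0.1966, giving H_s = 101.34°.

101.3°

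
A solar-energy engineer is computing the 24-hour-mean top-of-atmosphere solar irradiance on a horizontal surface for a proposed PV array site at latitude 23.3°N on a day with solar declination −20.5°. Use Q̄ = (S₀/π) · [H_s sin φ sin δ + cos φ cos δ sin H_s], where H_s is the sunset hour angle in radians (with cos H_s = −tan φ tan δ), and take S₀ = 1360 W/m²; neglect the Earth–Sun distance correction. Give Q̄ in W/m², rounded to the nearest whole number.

283 W/m²

The sunset hour angle satisfies cos H_s = −tan φ tan δ = 0.1610, giving H_s = 80.74°. In radians, H_s = 1.4092.
H_s sin φ sin δ = 1.4092 × 0.3955 × -0.3502 = -0.1952.
cos φ cos δ sin H_s = 0.9184 × 0.9367 × 0.9870 = 0.8491.
Q̄ = (1360/π) × (-0.1952 + 0.8491) = 432.90 × 0.6539 = 283.07 W/m².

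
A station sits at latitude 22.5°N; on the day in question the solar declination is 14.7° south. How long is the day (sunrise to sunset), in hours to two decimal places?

−tan φ tan δ = −(0.4142)(-0.2623) = 0.1086; H_s = arccos(0.1086) = 83.77°.
Day length = 2 H_s / 15° h⁻¹ = 167.54° / 15 = 11.169 h.

11.17 hours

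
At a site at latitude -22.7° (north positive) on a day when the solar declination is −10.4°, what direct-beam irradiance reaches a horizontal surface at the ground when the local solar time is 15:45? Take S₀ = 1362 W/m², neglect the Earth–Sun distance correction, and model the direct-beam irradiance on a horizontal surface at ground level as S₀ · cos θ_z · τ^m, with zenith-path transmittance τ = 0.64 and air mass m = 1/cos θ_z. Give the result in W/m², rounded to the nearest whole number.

359 W/m²

Hour angle H = 15° × (15.75 − 12) = 56.25°.
With φ = -22.7°, δ = -10.4°, H = 56.25°: sin φ sin δ = 0.0697, cos φ cos δ cos H = 0.5041, so cos θ_z = 0.5738.
Air mass m = 1/cos θ_z = 1/0.5738 = 1.743; τ^m = 0.64^1.743 = 0.4594.
Surface direct beam = 1362 × 0.5738 × 0.4594 = 359.03 W/m².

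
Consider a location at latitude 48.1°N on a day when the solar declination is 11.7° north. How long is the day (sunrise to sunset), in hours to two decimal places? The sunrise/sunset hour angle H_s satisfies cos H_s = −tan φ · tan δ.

−tan φ tan δ = −(1.1145)(0.2071) = -0.2308; H_s = arccos(-0.2308) = 103.34°.
Day length = 2 H_s / 15° h⁻¹ = 206.68° / 15 = 13.779 h.

13.78 hours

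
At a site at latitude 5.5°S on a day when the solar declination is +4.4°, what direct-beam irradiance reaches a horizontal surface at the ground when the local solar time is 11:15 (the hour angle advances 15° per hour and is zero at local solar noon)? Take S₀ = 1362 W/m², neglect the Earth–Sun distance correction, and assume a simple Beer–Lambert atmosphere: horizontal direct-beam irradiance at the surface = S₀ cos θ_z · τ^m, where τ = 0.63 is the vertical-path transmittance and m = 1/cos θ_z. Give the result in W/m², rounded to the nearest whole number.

Hour angle H = 15° × (11.25 − 12) = -11.25°.
cos θ_z = sin(-5.5°) sin(4.4°) + cos(-5.5°) cos(4.4°) cos(-11.25°) = -0.0074 + 0.9734 = 0.9660.
Air mass m = 1/cos θ_z = 1/0.9660 = 1.035; τ^m = 0.63^1.035 = 0.6199.
Surface direct beam = 1362 × 0.9660 × 0.6199 = 815.60 W/m².

816 W/m²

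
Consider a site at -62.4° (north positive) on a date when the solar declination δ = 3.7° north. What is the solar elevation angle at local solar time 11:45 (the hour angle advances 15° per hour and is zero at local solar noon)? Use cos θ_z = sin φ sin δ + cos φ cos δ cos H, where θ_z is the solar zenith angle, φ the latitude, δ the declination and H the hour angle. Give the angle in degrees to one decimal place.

Hour angle H = 15° × (11.75 − 12) = -3.75°.
cos θ_z = sin φ sin δ + cos φ cos δ cos H = (-0.8862)(0.0645) + (0.4633)(0.9979)(0.9979) = 0.4042.
θ_z = arccos(0.4042) = 66.16°, so the elevation is 90° − 66.16° = 23.84°.

23.8°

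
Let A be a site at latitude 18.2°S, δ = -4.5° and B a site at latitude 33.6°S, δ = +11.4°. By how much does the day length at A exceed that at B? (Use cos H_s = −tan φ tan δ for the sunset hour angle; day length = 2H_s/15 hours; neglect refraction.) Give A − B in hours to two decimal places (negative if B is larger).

A: H_s = arccos(−tan -18.2° · tan -4.5°) = 91.48°, so 2H_s/15 = 12.1973 h.
B: H_s = arccos(−tan -33.6° · tan 11.4°) = 82.30°, so 2H_s/15 = 10.9733 h.
A − B = 12.1973 − 10.9733 = 1.2240 h.

+1.22 h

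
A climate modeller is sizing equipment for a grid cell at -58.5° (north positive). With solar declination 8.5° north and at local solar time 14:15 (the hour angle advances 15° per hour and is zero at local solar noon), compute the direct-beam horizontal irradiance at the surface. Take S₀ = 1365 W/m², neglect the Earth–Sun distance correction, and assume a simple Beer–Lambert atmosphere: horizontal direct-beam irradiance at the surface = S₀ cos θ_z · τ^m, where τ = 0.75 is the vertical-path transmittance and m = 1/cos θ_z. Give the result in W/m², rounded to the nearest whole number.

161 W/m²

Hour angle H = 15° × (14.25 − 12) = 33.75°.
With φ = -58.5°, δ = 8.5°, H = 33.75°: sin φ sin δ = -0.1260, cos φ cos δ cos H = 0.4297, so cos θ_z = 0.3037.
Air mass m = 1/cos θ_z = 1/0.3037 = 3.293; τ^m = 0.75^3.293 = 0.3878.
Surface direct beam = 1365 × 0.3037 × 0.3878 = 160.76 W/m².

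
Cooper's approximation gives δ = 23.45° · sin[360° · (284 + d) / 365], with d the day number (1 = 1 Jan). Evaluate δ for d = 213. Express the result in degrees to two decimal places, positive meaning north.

360 × (284 + 213) / 365 = 490.192°; sin(490.192°) = 0.7639.
δ = 23.45 × 0.7639 = 17.913° ≈ +17.91°.

+17.91°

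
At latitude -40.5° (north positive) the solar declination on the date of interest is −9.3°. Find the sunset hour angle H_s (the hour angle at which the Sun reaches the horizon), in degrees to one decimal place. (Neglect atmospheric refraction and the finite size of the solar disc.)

−tan φ tan δ = −(-0.8541)(-0.1638) = -0.1399; H_s = arccos(-0.1399) = 98.04°.

98.0°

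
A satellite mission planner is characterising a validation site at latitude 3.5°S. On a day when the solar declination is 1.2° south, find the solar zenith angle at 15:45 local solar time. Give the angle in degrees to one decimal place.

Hour angle H = 15° × (15.75 − 12) = 56.25°.
cos θ_z = sin φ sin δ + cos φ cos δ cos H = (-0.0610)(-0.0209) + (0.9981)(0.9998)(0.5556) = 0.5557.
θ_z = arccos(0.5557) = 56.24°.

56.2°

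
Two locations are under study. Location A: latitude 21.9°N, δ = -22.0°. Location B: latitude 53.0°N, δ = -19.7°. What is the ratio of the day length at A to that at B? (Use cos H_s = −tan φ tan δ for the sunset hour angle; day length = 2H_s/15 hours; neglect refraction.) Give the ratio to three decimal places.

A: H_s = arccos(−tan 21.9° · tan -22.0°) = 80.65°, so 2H_s/15 = 10.7533 h.
B: H_s = arccos(−tan 53.0° · tan -19.7°) = 61.63°, so 2H_s/15 = 8.2173 h.
Ratio A/B = 10.7533 / 8.2173 = 1.3086.

1.309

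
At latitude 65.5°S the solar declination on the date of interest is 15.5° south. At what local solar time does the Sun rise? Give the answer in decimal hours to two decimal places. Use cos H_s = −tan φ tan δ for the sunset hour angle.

3.50 h

The sunset hour angle satisfies cos H_s = −tan φ tan δ = -0.6085, giving H_s = 127.48°.
Sunrise is at 12 − H_s/15 = 12 − 8.499 = 3.501 h local solar time.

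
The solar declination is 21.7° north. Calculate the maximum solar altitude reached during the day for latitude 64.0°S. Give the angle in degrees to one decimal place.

At local solar noon the hour angle is zero, so the elevation is 90° − |φ − δ| = 90° − |-64.0° − (21.7°)| = 90° − 85.7° = 4.3°.

4.3°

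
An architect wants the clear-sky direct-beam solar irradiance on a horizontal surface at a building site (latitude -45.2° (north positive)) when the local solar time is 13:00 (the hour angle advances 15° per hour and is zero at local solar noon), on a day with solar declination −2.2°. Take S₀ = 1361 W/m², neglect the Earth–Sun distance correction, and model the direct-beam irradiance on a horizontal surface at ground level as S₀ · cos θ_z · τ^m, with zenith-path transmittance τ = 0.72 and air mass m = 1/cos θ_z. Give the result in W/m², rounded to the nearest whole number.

Hour angle H = 15° × (13 − 12) = 15.00°.
cos θ_z = sin φ sin δ + cos φ cos δ cos H = (-0.7096)(-0.0384) + (0.7046)(0.9993)(0.9659) = 0.7073.
Air mass m = 1/cos θ_z = 1/0.7073 = 1.414; τ^m = 0.72^1.414 = 0.6284.
Surface direct beam = 1361 × 0.7073 × 0.6284 = 604.92 W/m².

605 W/m²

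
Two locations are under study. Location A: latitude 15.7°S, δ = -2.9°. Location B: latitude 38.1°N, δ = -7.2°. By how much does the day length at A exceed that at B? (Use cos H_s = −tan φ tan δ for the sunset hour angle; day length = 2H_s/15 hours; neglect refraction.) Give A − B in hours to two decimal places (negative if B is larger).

A: H_s = arccos(−tan -15.7° · tan -2.9°) = 90.82°, so 2H_s/15 = 12.1093 h.
B: H_s = arccos(−tan 38.1° · tan -7.2°) = 84.32°, so 2H_s/15 = 11.2427 h.
A − B = 12.1093 − 11.2427 = 0.8666 h.

+0.87 h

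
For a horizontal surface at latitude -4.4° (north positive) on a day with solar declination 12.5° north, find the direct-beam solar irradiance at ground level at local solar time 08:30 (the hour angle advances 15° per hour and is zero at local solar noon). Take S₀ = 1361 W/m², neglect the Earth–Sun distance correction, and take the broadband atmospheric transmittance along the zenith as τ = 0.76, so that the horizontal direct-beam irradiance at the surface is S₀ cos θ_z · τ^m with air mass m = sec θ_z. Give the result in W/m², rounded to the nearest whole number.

487 W/m²

Hour angle H = 15° × (8.5 − 12) = -52.50°.
cos θ_z = sin φ sin δ + cos φ cos δ cos H = (-0.0767)(0.2164) + (0.9971)(0.9763)(0.6088) = 0.5760.
Air mass m = 1/cos θ_z = 1/0.5760 = 1.736; τ^m = 0.76^1.736 = 0.6210.
Surface direct beam = 1361 × 0.5760 × 0.6210 = 486.82 W/m².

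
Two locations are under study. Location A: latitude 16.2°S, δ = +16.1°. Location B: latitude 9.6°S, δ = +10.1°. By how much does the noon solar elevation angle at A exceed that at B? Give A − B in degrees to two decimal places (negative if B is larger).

A: 90° − |-16.2 − (16.1)| = 57.70°.
B: 90° − |-9.6 − (10.1)| = 70.30°.
A − B = 57.70 − 70.30 = -12.60°.

-12.60°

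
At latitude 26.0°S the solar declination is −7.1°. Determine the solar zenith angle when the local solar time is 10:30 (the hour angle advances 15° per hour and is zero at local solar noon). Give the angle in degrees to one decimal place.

28.6°

Hour angle H = 15° × (10.5 − 12) = -22.50°.
cos θ_z = sin φ sin δ + cos φ cos δ cos H = (-0.4384)(-0.1236) + (0.8988)(0.9923)(0.9239) = 0.8782.
θ_z = arccos(0.8782) = 28.57°.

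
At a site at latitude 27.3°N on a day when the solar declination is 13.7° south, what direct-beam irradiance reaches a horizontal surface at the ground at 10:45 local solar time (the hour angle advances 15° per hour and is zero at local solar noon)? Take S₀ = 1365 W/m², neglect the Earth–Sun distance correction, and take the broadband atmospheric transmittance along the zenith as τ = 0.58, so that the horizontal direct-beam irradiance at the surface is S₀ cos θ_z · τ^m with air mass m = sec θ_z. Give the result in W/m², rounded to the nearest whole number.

449 W/m²

Hour angle H = 15° × (10.75 − 12) = -18.75°.
cos θ_z = sin φ sin δ + cos φ cos δ cos H = (0.4586)(-0.2368) + (0.8886)(0.9715)(0.9469) = 0.7088.
Air mass m = 1/cos θ_z = 1/0.7088 = 1.411; τ^m = 0.58^1.411 = 0.4637.
Surface direct beam = 1365 × 0.7088 × 0.4637 = 448.64 W/m².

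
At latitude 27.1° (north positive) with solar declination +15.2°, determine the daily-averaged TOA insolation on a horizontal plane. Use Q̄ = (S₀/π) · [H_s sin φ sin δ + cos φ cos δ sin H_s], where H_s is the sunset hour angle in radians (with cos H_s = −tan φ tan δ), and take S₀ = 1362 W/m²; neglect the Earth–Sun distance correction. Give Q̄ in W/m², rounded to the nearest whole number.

cos H_s = −tan(27.1°) · tan(15.2°) = -0.1390, so H_s = arccos(-0.1390) = 97.99°. In radians, H_s = 1.7102.
H_s sin φ sin δ = 1.7102 × 0.4555 × 0.2622 = 0.2043.
cos φ cos δ sin H_s = 0.8902 × 0.9650 × 0.9903 = 0.8507.
Q̄ = (1362/π) × (0.2043 + 0.8507) = 433.54 × 1.0550 = 457.38 W/m².

457 W/m²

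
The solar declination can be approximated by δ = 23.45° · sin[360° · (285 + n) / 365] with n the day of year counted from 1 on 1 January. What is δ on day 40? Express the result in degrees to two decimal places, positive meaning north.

-14.90°

360 × (285 + 40) / 365 = 320.548°; sin(320.548°) = -0.6354.
δ = 23.45 × -0.6354 = -14.900° ≈ -14.90°.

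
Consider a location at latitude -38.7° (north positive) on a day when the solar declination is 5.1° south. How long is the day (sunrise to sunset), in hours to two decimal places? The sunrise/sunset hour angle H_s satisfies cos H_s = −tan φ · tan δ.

−tan φ tan δ = −(-0.8012)(-0.0892) = -0.0715; H_s = arccos(-0.0715) = 94.10°.
Day length = 2 H_s / 15° h⁻¹ = 188.20° / 15 = 12.547 h.

12.55 hours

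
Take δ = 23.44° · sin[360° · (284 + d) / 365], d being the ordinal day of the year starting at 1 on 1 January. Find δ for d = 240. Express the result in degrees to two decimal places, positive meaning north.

360 × (284 + 240) / 365 = 516.822°; sin(516.822°) = 0.3936.
δ = 23.44 × 0.3936 = 9.226° ≈ +9.23°.

+9.23°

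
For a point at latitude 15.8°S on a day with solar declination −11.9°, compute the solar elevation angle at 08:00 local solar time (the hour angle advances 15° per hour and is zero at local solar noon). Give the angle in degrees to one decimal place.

31.8°

Hour angle H = 15° × (8 − 12) = -60.00°.
cos θ_z = sin(-15.8°) sin(-11.9°) + cos(-15.8°) cos(-11.9°) cos(-60.00°) = 0.0561 + 0.4708 = 0.5269.
θ_z = arccos(0.5269) = 58.20°, so the elevation is 90° − 58.20° = 31.80°.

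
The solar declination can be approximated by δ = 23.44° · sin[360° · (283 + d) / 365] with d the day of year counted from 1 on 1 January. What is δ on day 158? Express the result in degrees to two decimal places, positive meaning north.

360 × (283 + 158) / 365 = 434.959°; sin(434.959°) = 0.9657.
δ = 23.44 × 0.9657 = 22.636° ≈ +22.64°.

+22.64°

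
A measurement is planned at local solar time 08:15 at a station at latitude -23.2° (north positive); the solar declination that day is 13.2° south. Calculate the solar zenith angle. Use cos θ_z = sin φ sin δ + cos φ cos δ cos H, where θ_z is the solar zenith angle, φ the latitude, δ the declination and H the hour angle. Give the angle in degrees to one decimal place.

54.0°

Hour angle H = 15° × (8.25 − 12) = -56.25°.
With φ = -23.2°, δ = -13.2°, H = -56.25°: sin φ sin δ = 0.0900, cos φ cos δ cos H = 0.4972, so cos θ_z = 0.5872.
θ_z = arccos(0.5872) = 54.04°.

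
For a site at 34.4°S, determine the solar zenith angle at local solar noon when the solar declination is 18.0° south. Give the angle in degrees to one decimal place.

At local solar noon the hour angle is zero, so the zenith angle is |φ − δ| = |-34.4° − (-18.0°)| = 16.4°.

16.4°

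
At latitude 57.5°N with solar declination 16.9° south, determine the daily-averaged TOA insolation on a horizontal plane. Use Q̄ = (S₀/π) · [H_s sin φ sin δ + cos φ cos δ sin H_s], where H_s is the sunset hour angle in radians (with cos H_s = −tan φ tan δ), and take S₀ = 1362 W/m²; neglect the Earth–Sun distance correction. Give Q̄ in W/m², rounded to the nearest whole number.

82 W/m²

The sunset hour angle satisfies cos H_s = −tan φ tan δ = 0.4769, giving H_s = 61.52°. In radians, H_s = 1.0737.
H_s sin φ sin δ = 1.0737 × 0.8434 × -0.2907 = -0.2632.
cos φ cos δ sin H_s = 0.5373 × 0.9568 × 0.8790 = 0.4519.
Q̄ = (1362/π) × (-0.2632 + 0.4519) = 433.54 × 0.1887 = 81.81 W/m².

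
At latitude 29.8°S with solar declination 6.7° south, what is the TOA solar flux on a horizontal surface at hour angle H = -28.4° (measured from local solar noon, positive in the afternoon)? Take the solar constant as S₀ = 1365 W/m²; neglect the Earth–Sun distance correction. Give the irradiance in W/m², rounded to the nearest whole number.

1114 W/m²

cos θ_z = sin φ sin δ + cos φ cos δ cos H = (-0.4970)(-0.1167) + (0.8678)(0.9932)(0.8796) = 0.8161.
Top-of-atmosphere irradiance = S₀ cos θ_z = 1365 × 0.8161 = 1113.98 W/m².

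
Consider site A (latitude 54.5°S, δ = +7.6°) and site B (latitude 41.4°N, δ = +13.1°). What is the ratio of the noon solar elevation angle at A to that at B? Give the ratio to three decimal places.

A: 90° − |-54.5 − (7.6)| = 27.90°.
B: 90° − |41.4 − (13.1)| = 61.70°.
Ratio A/B = 27.9000 / 61.7000 = 0.4522.

0.452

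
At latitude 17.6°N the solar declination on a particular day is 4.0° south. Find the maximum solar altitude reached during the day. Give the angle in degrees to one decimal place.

At local solar noon the hour angle is zero, so the elevation is 90° − |φ − δ| = 90° − |17.6° − (-4.0°)| = 90° − 21.6° = 68.4°.

68.4°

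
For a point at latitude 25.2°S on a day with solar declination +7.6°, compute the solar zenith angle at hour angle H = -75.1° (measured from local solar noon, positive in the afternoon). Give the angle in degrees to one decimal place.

80.0°

With φ = -25.2°, δ = 7.6°, H = -75.10°: sin φ sin δ = -0.0563, cos φ cos δ cos H = 0.2306, so cos θ_z = 0.1743.
θ_z = arccos(0.1743) = 79.96°.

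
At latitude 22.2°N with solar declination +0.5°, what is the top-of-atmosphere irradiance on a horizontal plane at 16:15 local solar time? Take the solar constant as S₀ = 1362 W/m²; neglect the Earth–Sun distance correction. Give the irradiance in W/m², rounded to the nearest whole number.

Hour angle H = 15° × (16.25 − 12) = 63.75°.
cos θ_z = sin φ sin δ + cos φ cos δ cos H = (0.3778)(0.0087) + (0.9259)(1.0000)(0.4423) = 0.4128.
Top-of-atmosphere irradiance = S₀ cos θ_z = 1362 × 0.4128 = 562.23 W/m².

562 W/m²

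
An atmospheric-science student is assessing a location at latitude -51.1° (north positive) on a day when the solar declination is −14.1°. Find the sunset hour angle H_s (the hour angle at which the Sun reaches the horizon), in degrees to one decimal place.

−tan φ tan δ = −(-1.2393)(-0.2512) = -0.3113; H_s = arccos(-0.3113) = 108.14°.

108.1°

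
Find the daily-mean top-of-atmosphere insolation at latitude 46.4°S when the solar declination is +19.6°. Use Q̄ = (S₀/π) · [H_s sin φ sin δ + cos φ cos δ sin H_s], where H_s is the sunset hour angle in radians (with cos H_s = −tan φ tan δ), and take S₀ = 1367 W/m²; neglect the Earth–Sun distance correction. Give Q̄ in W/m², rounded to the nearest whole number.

The sunset hour angle satisfies cos H_s = −tan φ tan δ = 0.3739, giving H_s = 68.04°. In radians, H_s = 1.1875.
H_s sin φ sin δ = 1.1875 × -0.7242 × 0.3355 = -0.2885.
cos φ cos δ sin H_s = 0.6896 × 0.9421 × 0.9274 = 0.6025.
Q̄ = (1367/π) × (-0.2885 + 0.6025) = 435.13 × 0.3140 = 136.63 W/m².

137 W/m²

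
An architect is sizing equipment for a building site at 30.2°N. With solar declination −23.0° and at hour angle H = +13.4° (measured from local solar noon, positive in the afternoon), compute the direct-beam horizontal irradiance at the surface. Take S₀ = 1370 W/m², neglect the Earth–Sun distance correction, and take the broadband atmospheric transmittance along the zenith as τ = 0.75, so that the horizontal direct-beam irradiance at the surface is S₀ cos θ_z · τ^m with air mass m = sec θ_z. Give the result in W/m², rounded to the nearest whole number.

cos θ_z = sin φ sin δ + cos φ cos δ cos H = (0.5030)(-0.3907) + (0.8643)(0.9205)(0.9728) = 0.5774.
Air mass m = 1/cos θ_z = 1/0.5774 = 1.732; τ^m = 0.75^1.732 = 0.6076.
Surface direct beam = 1370 × 0.5774 × 0.6076 = 480.63 W/m².

481 W/m²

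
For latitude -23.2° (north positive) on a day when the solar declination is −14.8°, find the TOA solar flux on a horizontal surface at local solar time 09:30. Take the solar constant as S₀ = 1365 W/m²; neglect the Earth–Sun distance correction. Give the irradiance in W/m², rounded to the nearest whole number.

Hour angle H = 15° × (9.5 − 12) = -37.50°.
cos θ_z = sin φ sin δ + cos φ cos δ cos H = (-0.3939)(-0.2554) + (0.9191)(0.9668)(0.7934) = 0.8056.
Top-of-atmosphere irradiance = S₀ cos θ_z = 1365 × 0.8056 = 1099.64 W/m².

1100 W/m²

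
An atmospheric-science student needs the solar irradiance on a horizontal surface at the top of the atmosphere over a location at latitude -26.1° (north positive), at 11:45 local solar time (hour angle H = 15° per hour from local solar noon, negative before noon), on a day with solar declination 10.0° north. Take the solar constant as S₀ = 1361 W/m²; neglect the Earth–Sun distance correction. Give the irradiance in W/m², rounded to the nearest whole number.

Hour angle H = 15° × (11.75 − 12) = -3.75°.
cos θ_z = sin(-26.1°) sin(10.0°) + cos(-26.1°) cos(10.0°) cos(-3.75°) = -0.0764 + 0.8825 = 0.8061.
Top-of-atmosphere irradiance = S₀ cos θ_z = 1361 × 0.8061 = 1097.10 W/m².

1097 W/m²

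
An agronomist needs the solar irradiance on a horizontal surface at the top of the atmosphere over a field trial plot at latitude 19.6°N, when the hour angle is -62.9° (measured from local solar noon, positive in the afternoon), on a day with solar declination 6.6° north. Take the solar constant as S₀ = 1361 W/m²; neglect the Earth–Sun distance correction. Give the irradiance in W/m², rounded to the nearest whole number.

cos θ_z = sin(19.6°) sin(6.6°) + cos(19.6°) cos(6.6°) cos(-62.90°) = 0.0386 + 0.4263 = 0.4649.
Top-of-atmosphere irradiance = S₀ cos θ_z = 1361 × 0.4649 = 632.73 W/m².

633 W/m²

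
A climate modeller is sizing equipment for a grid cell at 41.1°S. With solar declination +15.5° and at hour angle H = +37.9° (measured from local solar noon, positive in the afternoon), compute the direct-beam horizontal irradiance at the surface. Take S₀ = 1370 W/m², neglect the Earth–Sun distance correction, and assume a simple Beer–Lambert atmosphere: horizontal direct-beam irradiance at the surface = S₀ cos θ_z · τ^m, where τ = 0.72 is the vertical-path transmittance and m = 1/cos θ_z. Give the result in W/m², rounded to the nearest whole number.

cos θ_z = sin φ sin δ + cos φ cos δ cos H = (-0.6574)(0.2672) + (0.7536)(0.9636)(0.7891) = 0.3974.
Air mass m = 1/cos θ_z = 1/0.3974 = 2.516; τ^m = 0.72^2.516 = 0.4376.
Surface direct beam = 1370 × 0.3974 × 0.4376 = 238.25 W/m².

238 W/m²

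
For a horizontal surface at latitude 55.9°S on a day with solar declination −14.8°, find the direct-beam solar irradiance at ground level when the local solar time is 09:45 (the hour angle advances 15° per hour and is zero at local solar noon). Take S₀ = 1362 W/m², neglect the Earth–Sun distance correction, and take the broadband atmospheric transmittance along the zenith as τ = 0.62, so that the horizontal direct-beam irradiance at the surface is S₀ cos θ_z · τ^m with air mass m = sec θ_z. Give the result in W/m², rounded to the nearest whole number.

438 W/m²

Hour angle H = 15° × (9.75 − 12) = -33.75°.
cos θ_z = sin(-55.9°) sin(-14.8°) + cos(-55.9°) cos(-14.8°) cos(-33.75°) = 0.2115 + 0.4507 = 0.6622.
Air mass m = 1/cos θ_z = 1/0.6622 = 1.510; τ^m = 0.62^1.510 = 0.4859.
Surface direct beam = 1362 × 0.6622 × 0.4859 = 438.24 W/m².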